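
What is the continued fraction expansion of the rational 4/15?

[0; 3, 1, 3]

Run the Euclidean algorithm on 4 and 15; the successive quotients are the partial quotients a_0, a_1, ... (each step inverts the fractional part left over by the previous one):
  4 = 0*15 + 4, so a_0 = 0.
  15 = 3*4 + 3, so a_1 = 3.
  4 = 1*3 + 1, so a_2 = 1.
  3 = 3*1 + 0, so a_3 = 3.
The remainder reaches 0 after 4 divisions, so the expansion has 4 partial quotients, read off in order.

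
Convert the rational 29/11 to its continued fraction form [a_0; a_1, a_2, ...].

[2; 1, 1, 1, 3]

Run the Euclidean algorithm on 29 and 11; the successive quotients are the partial quotients a_0, a_1, ... (each step inverts the fractional part left over by the previous one):
  29 = 2*11 + 7, so a_0 = 2.
  11 = 1*7 + 4, so a_1 = 1.
  7 = 1*4 + 3, so a_2 = 1.
  4 = 1*3 + 1, so a_3 = 1.
  3 = 3*1 + 0, so a_4 = 3.
The remainder reaches 0 after 5 divisions, so the expansion has 5 partial quotients, read off in order.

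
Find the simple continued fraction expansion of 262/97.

Run the Euclidean algorithm on 262 and 97; the successive quotients are the partial quotients a_0, a_1, ... (each step inverts the fractional part left over by the previous one):
  262 = 2*97 + 68, so a_0 = 2.
  97 = 1*68 + 29, so a_1 = 1.
  68 = 2*29 + 10, so a_2 = 2.
  29 = 2*10 + 9, so a_3 = 2.
  10 = 1*9 + 1, so a_4 = 1.
  9 = 9*1 + 0, so a_5 = 9.
The remainder reaches 0 after 6 divisions, so the expansion has 6 partial quotients, read off in order.

[2; 1, 2, 2, 1, 9]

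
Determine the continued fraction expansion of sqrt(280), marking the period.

[16; (1, 2, 1, 2, 1, 32)]

Write x_i = (sqrt(280) + m_i)/d_i with (m_0, d_0) = (0, 1). a_0 = floor(sqrt(280)) = 16, since 16^2 = 256 <= 280 < 289 = 17^2.
Iterate m_{i+1} = d_i*a_i - m_i, d_{i+1} = (280 - m_{i+1}^2)/d_i, a_{i+1} = floor((a_0 + m_{i+1})/d_{i+1}):
  m_1 = 1*16 - 0 = 16, d_1 = (280 - 16^2)/1 = 24/1 = 24, a_1 = floor((16 + 16)/24) = 1.
  m_2 = 24*1 - 16 = 8, d_2 = (280 - 8^2)/24 = 216/24 = 9, a_2 = floor((16 + 8)/9) = 2.
  m_3 = 9*2 - 8 = 10, d_3 = (280 - 10^2)/9 = 180/9 = 20, a_3 = floor((16 + 10)/20) = 1.
  m_4 = 20*1 - 10 = 10, d_4 = (280 - 10^2)/20 = 180/20 = 9, a_4 = floor((16 + 10)/9) = 2.
  m_5 = 9*2 - 10 = 8, d_5 = (280 - 8^2)/9 = 216/9 = 24, a_5 = floor((16 + 8)/24) = 1.
  m_6 = 24*1 - 8 = 16, d_6 = (280 - 16^2)/24 = 24/24 = 1, a_6 = floor((16 + 16)/1) = 32.
  m_7 = 1*32 - 16 = 16, d_7 = (280 - 16^2)/1 = 24/1 = 24: (m_7, d_7) = (m_1, d_1) = (16, 24), so from here the quotients repeat a_1, ..., a_6; the period length is 6.
Hence the expansion of sqrt(280) is a_0 = 16 followed by the repeating block 1, 2, 1, 2, 1, 32 (period 6).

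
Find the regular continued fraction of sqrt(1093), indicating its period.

Write x_i = (sqrt(1093) + m_i)/d_i with (m_0, d_0) = (0, 1). a_0 = floor(sqrt(1093)) = 33, since 33^2 = 1089 <= 1093 < 1156 = 34^2.
Iterate m_{i+1} = d_i*a_i - m_i, d_{i+1} = (1093 - m_{i+1}^2)/d_i, a_{i+1} = floor((a_0 + m_{i+1})/d_{i+1}):
  m_1 = 1*33 - 0 = 33, d_1 = (1093 - 33^2)/1 = 4/1 = 4, a_1 = floor((33 + 33)/4) = 16.
  m_2 = 4*16 - 33 = 31, d_2 = (1093 - 31^2)/4 = 132/4 = 33, a_2 = floor((33 + 31)/33) = 1.
  m_3 = 33*1 - 31 = 2, d_3 = (1093 - 2^2)/33 = 1089/33 = 33, a_3 = floor((33 + 2)/33) = 1.
  m_4 = 33*1 - 2 = 31, d_4 = (1093 - 31^2)/33 = 132/33 = 4, a_4 = floor((33 + 31)/4) = 16.
  m_5 = 4*16 - 31 = 33, d_5 = (1093 - 33^2)/4 = 4/4 = 1, a_5 = floor((33 + 33)/1) = 66.
  m_6 = 1*66 - 33 = 33, d_6 = (1093 - 33^2)/1 = 4/1 = 4: (m_6, d_6) = (m_1, d_1) = (33, 4), so from here the quotients repeat a_1, ..., a_5; the period length is 5.
Hence the expansion of sqrt(1093) is a_0 = 33 followed by the repeating block 16, 1, 1, 16, 66 (period 5).

[33; (16, 1, 1, 16, 66)]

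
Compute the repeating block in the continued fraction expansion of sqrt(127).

Write x_i = (sqrt(127) + m_i)/d_i with (m_0, d_0) = (0, 1). a_0 = floor(sqrt(127)) = 11, since 11^2 = 121 <= 127 < 144 = 12^2.
Iterate m_{i+1} = d_i*a_i - m_i, d_{i+1} = (127 - m_{i+1}^2)/d_i, a_{i+1} = floor((a_0 + m_{i+1})/d_{i+1}):
  m_1 = 1*11 - 0 = 11, d_1 = (127 - 11^2)/1 = 6/1 = 6, a_1 = floor((11 + 11)/6) = 3.
  m_2 = 6*3 - 11 = 7, d_2 = (127 - 7^2)/6 = 78/6 = 13, a_2 = floor((11 + 7)/13) = 1.
  m_3 = 13*1 - 7 = 6, d_3 = (127 - 6^2)/13 = 91/13 = 7, a_3 = floor((11 + 6)/7) = 2.
  m_4 = 7*2 - 6 = 8, d_4 = (127 - 8^2)/7 = 63/7 = 9, a_4 = floor((11 + 8)/9) = 2.
  m_5 = 9*2 - 8 = 10, d_5 = (127 - 10^2)/9 = 27/9 = 3, a_5 = floor((11 + 10)/3) = 7.
  m_6 = 3*7 - 10 = 11, d_6 = (127 - 11^2)/3 = 6/3 = 2, a_6 = floor((11 + 11)/2) = 11.
  m_7 = 2*11 - 11 = 11, d_7 = (127 - 11^2)/2 = 6/2 = 3, a_7 = floor((11 + 11)/3) = 7.
  m_8 = 3*7 - 11 = 10, d_8 = (127 - 10^2)/3 = 27/3 = 9, a_8 = floor((11 + 10)/9) = 2.
  m_9 = 9*2 - 10 = 8, d_9 = (127 - 8^2)/9 = 63/9 = 7, a_9 = floor((11 + 8)/7) = 2.
  m_10 = 7*2 - 8 = 6, d_10 = (127 - 6^2)/7 = 91/7 = 13, a_10 = floor((11 + 6)/13) = 1.
  m_11 = 13*1 - 6 = 7, d_11 = (127 - 7^2)/13 = 78/13 = 6, a_11 = floor((11 + 7)/6) = 3.
  m_12 = 6*3 - 7 = 11, d_12 = (127 - 11^2)/6 = 6/6 = 1, a_12 = floor((11 + 11)/1) = 22.
  m_13 = 1*22 - 11 = 11, d_13 = (127 - 11^2)/1 = 6/1 = 6: (m_13, d_13) = (m_1, d_1) = (11, 6), so from here the quotients repeat a_1, ..., a_12; the period length is 12.
Hence the expansion of sqrt(127) is a_0 = 11 followed by the repeating block 3, 1, 2, 2, 7, 11, 7, 2, 2, 1, 3, 22 (period 12).

[11; (3, 1, 2, 2, 7, 11, 7, 2, 2, 1, 3, 22)]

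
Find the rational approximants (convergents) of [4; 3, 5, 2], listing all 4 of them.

4/1, 13/3, 69/16, 151/35

Using the convergent recurrence p_i = a_i*p_{i-1} + p_{i-2}, q_i = a_i*q_{i-1} + q_{i-2} with p_{-2}=0, p_{-1}=1, q_{-2}=1, q_{-1}=0:
  i=0: a_0=4, p_0 = 4*1 + 0 = 4, q_0 = 4*0 + 1 = 1.
  i=1: a_1=3, p_1 = 3*4 + 1 = 13, q_1 = 3*1 + 0 = 3.
  i=2: a_2=5, p_2 = 5*13 + 4 = 69, q_2 = 5*3 + 1 = 16.
  i=3: a_3=2, p_3 = 2*69 + 13 = 151, q_3 = 2*16 + 3 = 35.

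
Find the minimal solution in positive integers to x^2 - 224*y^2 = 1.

First expand sqrt(224) as a continued fraction. With x_i = (sqrt(224) + m_i)/d_i and (m_0, d_0) = (0, 1): a_0 = floor(sqrt(224)) = 14, since 14^2 = 196 <= 224 < 225 = 15^2.
Iterate m_{i+1} = d_i*a_i - m_i, d_{i+1} = (224 - m_{i+1}^2)/d_i, a_{i+1} = floor((a_0 + m_{i+1})/d_{i+1}):
  m_1 = 1*14 - 0 = 14, d_1 = (224 - 14^2)/1 = 28/1 = 28, a_1 = floor((14 + 14)/28) = 1.
  m_2 = 28*1 - 14 = 14, d_2 = (224 - 14^2)/28 = 28/28 = 1, a_2 = floor((14 + 14)/1) = 28.
  m_3 = 1*28 - 14 = 14, d_3 = (224 - 14^2)/1 = 28/1 = 28: (m_3, d_3) = (m_1, d_1) = (14, 28), so from here the quotients repeat a_1, a_2; the period length is 2.
So sqrt(224) = [14; (1, 28)] with period length k = 2.
k is even, so the fundamental solution of x^2 - 224y^2 = 1 is (p_{k-1}, q_{k-1}) = (p_1, q_1); compute convergents through index 1.
Convergents (p_i = a_i*p_{i-1} + p_{i-2}, q_i = a_i*q_{i-1} + q_{i-2} with p_{-2}=0, p_{-1}=1, q_{-2}=1, q_{-1}=0):
  i=0: a_0=14, p_0 = 14*1 + 0 = 14, q_0 = 14*0 + 1 = 1.
  i=1: a_1=1, p_1 = 1*14 + 1 = 15, q_1 = 1*1 + 0 = 1.
Check: 15^2 - 224*1^2 = 225 - 224 = 1, so (x, y) = (15, 1) solves the equation, and by the theorem it is the least positive solution.

(x, y) = (15, 1)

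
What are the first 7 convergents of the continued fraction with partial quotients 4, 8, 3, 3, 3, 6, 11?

Using the convergent recurrence p_i = a_i*p_{i-1} + p_{i-2}, q_i = a_i*q_{i-1} + q_{i-2} with p_{-2}=0, p_{-1}=1, q_{-2}=1, q_{-1}=0:
  i=0: a_0=4, p_0 = 4*1 + 0 = 4, q_0 = 4*0 + 1 = 1.
  i=1: a_1=8, p_1 = 8*4 + 1 = 33, q_1 = 8*1 + 0 = 8.
  i=2: a_2=3, p_2 = 3*33 + 4 = 103, q_2 = 3*8 + 1 = 25.
  i=3: a_3=3, p_3 = 3*103 + 33 = 342, q_3 = 3*25 + 8 = 83.
  i=4: a_4=3, p_4 = 3*342 + 103 = 1129, q_4 = 3*83 + 25 = 274.
  i=5: a_5=6, p_5 = 6*1129 + 342 = 7116, q_5 = 6*274 + 83 = 1727.
  i=6: a_6=11, p_6 = 11*7116 + 1129 = 79405, q_6 = 11*1727 + 274 = 19271.

4/1, 33/8, 103/25, 342/83, 1129/274, 7116/1727, 79405/19271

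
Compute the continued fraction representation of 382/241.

Run the Euclidean algorithm on 382 and 241; the successive quotients are the partial quotients a_0, a_1, ... (each step inverts the fractional part left over by the previous one):
  382 = 1*241 + 141, so a_0 = 1.
  241 = 1*141 + 100, so a_1 = 1.
  141 = 1*100 + 41, so a_2 = 1.
  100 = 2*41 + 18, so a_3 = 2.
  41 = 2*18 + 5, so a_4 = 2.
  18 = 3*5 + 3, so a_5 = 3.
  5 = 1*3 + 2, so a_6 = 1.
  3 = 1*2 + 1, so a_7 = 1.
  2 = 2*1 + 0, so a_8 = 2.
The remainder reaches 0 after 9 divisions, so the expansion has 9 partial quotients, read off in order.

[1; 1, 1, 2, 2, 3, 1, 1, 2]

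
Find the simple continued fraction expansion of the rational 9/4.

Run the Euclidean algorithm on 9 and 4; the successive quotients are the partial quotients a_0, a_1, ... (each step inverts the fractional part left over by the previous one):
  9 = 2*4 + 1, so a_0 = 2.
  4 = 4*1 + 0, so a_1 = 4.
The remainder reaches 0 after 2 divisions, so the expansion has 2 partial quotients, read off in order.

[2; 4]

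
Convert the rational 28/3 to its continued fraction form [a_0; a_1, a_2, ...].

[9; 3]

Run the Euclidean algorithm on 28 and 3; the successive quotients are the partial quotients a_0, a_1, ... (each step inverts the fractional part left over by the previous one):
  28 = 9*3 + 1, so a_0 = 9.
  3 = 3*1 + 0, so a_1 = 3.
The remainder reaches 0 after 2 divisions, so the expansion has 2 partial quotients, read off in order.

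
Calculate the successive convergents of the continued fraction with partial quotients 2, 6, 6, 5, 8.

2/1, 13/6, 80/37, 413/191, 3384/1565

Using the convergent recurrence p_i = a_i*p_{i-1} + p_{i-2}, q_i = a_i*q_{i-1} + q_{i-2} with p_{-2}=0, p_{-1}=1, q_{-2}=1, q_{-1}=0:
  i=0: a_0=2, p_0 = 2*1 + 0 = 2, q_0 = 2*0 + 1 = 1.
  i=1: a_1=6, p_1 = 6*2 + 1 = 13, q_1 = 6*1 + 0 = 6.
  i=2: a_2=6, p_2 = 6*13 + 2 = 80, q_2 = 6*6 + 1 = 37.
  i=3: a_3=5, p_3 = 5*80 + 13 = 413, q_3 = 5*37 + 6 = 191.
  i=4: a_4=8, p_4 = 8*413 + 80 = 3384, q_4 = 8*191 + 37 = 1565.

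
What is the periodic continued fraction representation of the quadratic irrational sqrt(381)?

[19; (1, 1, 12, 1, 1, 38)]

Write x_i = (sqrt(381) + m_i)/d_i with (m_0, d_0) = (0, 1). a_0 = floor(sqrt(381)) = 19, since 19^2 = 361 <= 381 < 400 = 20^2.
Iterate m_{i+1} = d_i*a_i - m_i, d_{i+1} = (381 - m_{i+1}^2)/d_i, a_{i+1} = floor((a_0 + m_{i+1})/d_{i+1}):
  m_1 = 1*19 - 0 = 19, d_1 = (381 - 19^2)/1 = 20/1 = 20, a_1 = floor((19 + 19)/20) = 1.
  m_2 = 20*1 - 19 = 1, d_2 = (381 - 1^2)/20 = 380/20 = 19, a_2 = floor((19 + 1)/19) = 1.
  m_3 = 19*1 - 1 = 18, d_3 = (381 - 18^2)/19 = 57/19 = 3, a_3 = floor((19 + 18)/3) = 12.
  m_4 = 3*12 - 18 = 18, d_4 = (381 - 18^2)/3 = 57/3 = 19, a_4 = floor((19 + 18)/19) = 1.
  m_5 = 19*1 - 18 = 1, d_5 = (381 - 1^2)/19 = 380/19 = 20, a_5 = floor((19 + 1)/20) = 1.
  m_6 = 20*1 - 1 = 19, d_6 = (381 - 19^2)/20 = 20/20 = 1, a_6 = floor((19 + 19)/1) = 38.
  m_7 = 1*38 - 19 = 19, d_7 = (381 - 19^2)/1 = 20/1 = 20: (m_7, d_7) = (m_1, d_1) = (19, 20), so from here the quotients repeat a_1, ..., a_6; the period length is 6.
Hence the expansion of sqrt(381) is a_0 = 19 followed by the repeating block 1, 1, 12, 1, 1, 38 (period 6).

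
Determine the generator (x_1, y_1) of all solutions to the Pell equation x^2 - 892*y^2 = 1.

First expand sqrt(892) as a continued fraction. With x_i = (sqrt(892) + m_i)/d_i and (m_0, d_0) = (0, 1): a_0 = floor(sqrt(892)) = 29, since 29^2 = 841 <= 892 < 900 = 30^2.
Iterate m_{i+1} = d_i*a_i - m_i, d_{i+1} = (892 - m_{i+1}^2)/d_i, a_{i+1} = floor((a_0 + m_{i+1})/d_{i+1}):
  m_1 = 1*29 - 0 = 29, d_1 = (892 - 29^2)/1 = 51/1 = 51, a_1 = floor((29 + 29)/51) = 1.
  m_2 = 51*1 - 29 = 22, d_2 = (892 - 22^2)/51 = 408/51 = 8, a_2 = floor((29 + 22)/8) = 6.
  m_3 = 8*6 - 22 = 26, d_3 = (892 - 26^2)/8 = 216/8 = 27, a_3 = floor((29 + 26)/27) = 2.
  m_4 = 27*2 - 26 = 28, d_4 = (892 - 28^2)/27 = 108/27 = 4, a_4 = floor((29 + 28)/4) = 14.
  m_5 = 4*14 - 28 = 28, d_5 = (892 - 28^2)/4 = 108/4 = 27, a_5 = floor((29 + 28)/27) = 2.
  m_6 = 27*2 - 28 = 26, d_6 = (892 - 26^2)/27 = 216/27 = 8, a_6 = floor((29 + 26)/8) = 6.
  m_7 = 8*6 - 26 = 22, d_7 = (892 - 22^2)/8 = 408/8 = 51, a_7 = floor((29 + 22)/51) = 1.
  m_8 = 51*1 - 22 = 29, d_8 = (892 - 29^2)/51 = 51/51 = 1, a_8 = floor((29 + 29)/1) = 58.
  m_9 = 1*58 - 29 = 29, d_9 = (892 - 29^2)/1 = 51/1 = 51: (m_9, d_9) = (m_1, d_1) = (29, 51), so from here the quotients repeat a_1, ..., a_8; the period length is 8.
So sqrt(892) = [29; (1, 6, 2, 14, 2, 6, 1, 58)] with period length k = 8.
k is even, so the fundamental solution of x^2 - 892y^2 = 1 is (p_{k-1}, q_{k-1}) = (p_7, q_7); compute convergents through index 7.
Convergents (p_i = a_i*p_{i-1} + p_{i-2}, q_i = a_i*q_{i-1} + q_{i-2} with p_{-2}=0, p_{-1}=1, q_{-2}=1, q_{-1}=0):
  i=0: a_0=29, p_0 = 29*1 + 0 = 29, q_0 = 29*0 + 1 = 1.
  i=1: a_1=1, p_1 = 1*29 + 1 = 30, q_1 = 1*1 + 0 = 1.
  i=2: a_2=6, p_2 = 6*30 + 29 = 209, q_2 = 6*1 + 1 = 7.
  i=3: a_3=2, p_3 = 2*209 + 30 = 448, q_3 = 2*7 + 1 = 15.
  i=4: a_4=14, p_4 = 14*448 + 209 = 6481, q_4 = 14*15 + 7 = 217.
  i=5: a_5=2, p_5 = 2*6481 + 448 = 13410, q_5 = 2*217 + 15 = 449.
  i=6: a_6=6, p_6 = 6*13410 + 6481 = 86941, q_6 = 6*449 + 217 = 2911.
  i=7: a_7=1, p_7 = 1*86941 + 13410 = 100351, q_7 = 1*2911 + 449 = 3360.
Check: 100351^2 - 892*3360^2 = 10070323201 - 10070323200 = 1, so (x, y) = (100351, 3360) solves the equation, and by the theorem it is the least positive solution.

(x, y) = (100351, 3360)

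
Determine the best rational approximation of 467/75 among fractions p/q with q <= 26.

Expand x = 467/75 as a continued fraction with the Euclidean algorithm:
  467 = 6*75 + 17, so a_0 = 6.
  75 = 4*17 + 7, so a_1 = 4.
  17 = 2*7 + 3, so a_2 = 2.
  7 = 2*3 + 1, so a_3 = 2.
  3 = 3*1 + 0, so a_4 = 3.
so x = [6; 4, 2, 2, 3].
Convergents (p_i = a_i*p_{i-1} + p_{i-2}, q_i = a_i*q_{i-1} + q_{i-2} with p_{-2}=0, p_{-1}=1, q_{-2}=1, q_{-1}=0), until the denominator exceeds 26:
  i=0: a_0=6, p_0 = 6*1 + 0 = 6, q_0 = 6*0 + 1 = 1.
  i=1: a_1=4, p_1 = 4*6 + 1 = 25, q_1 = 4*1 + 0 = 4.
  i=2: a_2=2, p_2 = 2*25 + 6 = 56, q_2 = 2*4 + 1 = 9.
  i=3: a_3=2, p_3 = 2*56 + 25 = 137, q_3 = 2*9 + 4 = 22.
  i=4: a_4=3, p_4 = 3*137 + 56 = 467, q_4 = 3*22 + 9 = 75.
q_4 = 75 > 26, so the last convergent with denominator <= 26 is p_3/q_3 = 137/22.
The closest fraction with denominator <= 26 is either p_3/q_3 or the intermediate fraction (k*p_3 + p_2)/(k*q_3 + q_2) with the largest k >= 1 whose denominator stays <= 26; these approach x as k grows, and every other convergent or intermediate fraction in range is farther away.
Largest k: floor((26 - q_2)/q_3) = floor((26 - 9)/22) = 0.
Since k = 0, no intermediate fraction beyond p_3/q_3 has denominator <= 26, so the convergent 137/22 is the closest (its error is |467*22 - 137*75|/(75*22) = 1/1650).

137/22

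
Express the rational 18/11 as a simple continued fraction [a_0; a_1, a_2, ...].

Run the Euclidean algorithm on 18 and 11; the successive quotients are the partial quotients a_0, a_1, ... (each step inverts the fractional part left over by the previous one):
  18 = 1*11 + 7, so a_0 = 1.
  11 = 1*7 + 4, so a_1 = 1.
  7 = 1*4 + 3, so a_2 = 1.
  4 = 1*3 + 1, so a_3 = 1.
  3 = 3*1 + 0, so a_4 = 3.
The remainder reaches 0 after 5 divisions, so the expansion has 5 partial quotients, read off in order.

[1; 1, 1, 1, 3]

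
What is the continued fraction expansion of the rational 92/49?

[1; 1, 7, 6]

Run the Euclidean algorithm on 92 and 49; the successive quotients are the partial quotients a_0, a_1, ... (each step inverts the fractional part left over by the previous one):
  92 = 1*49 + 43, so a_0 = 1.
  49 = 1*43 + 6, so a_1 = 1.
  43 = 7*6 + 1, so a_2 = 7.
  6 = 6*1 + 0, so a_3 = 6.
The remainder reaches 0 after 4 divisions, so the expansion has 4 partial quotients, read off in order.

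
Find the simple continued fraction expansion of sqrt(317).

[17; (1, 4, 8, 1, 2, 2, 1, 8, 4, 1, 34)]

Write x_i = (sqrt(317) + m_i)/d_i with (m_0, d_0) = (0, 1). a_0 = floor(sqrt(317)) = 17, since 17^2 = 289 <= 317 < 324 = 18^2.
Iterate m_{i+1} = d_i*a_i - m_i, d_{i+1} = (317 - m_{i+1}^2)/d_i, a_{i+1} = floor((a_0 + m_{i+1})/d_{i+1}):
  m_1 = 1*17 - 0 = 17, d_1 = (317 - 17^2)/1 = 28/1 = 28, a_1 = floor((17 + 17)/28) = 1.
  m_2 = 28*1 - 17 = 11, d_2 = (317 - 11^2)/28 = 196/28 = 7, a_2 = floor((17 + 11)/7) = 4.
  m_3 = 7*4 - 11 = 17, d_3 = (317 - 17^2)/7 = 28/7 = 4, a_3 = floor((17 + 17)/4) = 8.
  m_4 = 4*8 - 17 = 15, d_4 = (317 - 15^2)/4 = 92/4 = 23, a_4 = floor((17 + 15)/23) = 1.
  m_5 = 23*1 - 15 = 8, d_5 = (317 - 8^2)/23 = 253/23 = 11, a_5 = floor((17 + 8)/11) = 2.
  m_6 = 11*2 - 8 = 14, d_6 = (317 - 14^2)/11 = 121/11 = 11, a_6 = floor((17 + 14)/11) = 2.
  m_7 = 11*2 - 14 = 8, d_7 = (317 - 8^2)/11 = 253/11 = 23, a_7 = floor((17 + 8)/23) = 1.
  m_8 = 23*1 - 8 = 15, d_8 = (317 - 15^2)/23 = 92/23 = 4, a_8 = floor((17 + 15)/4) = 8.
  m_9 = 4*8 - 15 = 17, d_9 = (317 - 17^2)/4 = 28/4 = 7, a_9 = floor((17 + 17)/7) = 4.
  m_10 = 7*4 - 17 = 11, d_10 = (317 - 11^2)/7 = 196/7 = 28, a_10 = floor((17 + 11)/28) = 1.
  m_11 = 28*1 - 11 = 17, d_11 = (317 - 17^2)/28 = 28/28 = 1, a_11 = floor((17 + 17)/1) = 34.
  m_12 = 1*34 - 17 = 17, d_12 = (317 - 17^2)/1 = 28/1 = 28: (m_12, d_12) = (m_1, d_1) = (17, 28), so from here the quotients repeat a_1, ..., a_11; the period length is 11.
Hence the expansion of sqrt(317) is a_0 = 17 followed by the repeating block 1, 4, 8, 1, 2, 2, 1, 8, 4, 1, 34 (period 11).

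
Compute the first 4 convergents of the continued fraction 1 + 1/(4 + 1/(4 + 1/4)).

Using the convergent recurrence p_i = a_i*p_{i-1} + p_{i-2}, q_i = a_i*q_{i-1} + q_{i-2} with p_{-2}=0, p_{-1}=1, q_{-2}=1, q_{-1}=0:
  i=0: a_0=1, p_0 = 1*1 + 0 = 1, q_0 = 1*0 + 1 = 1.
  i=1: a_1=4, p_1 = 4*1 + 1 = 5, q_1 = 4*1 + 0 = 4.
  i=2: a_2=4, p_2 = 4*5 + 1 = 21, q_2 = 4*4 + 1 = 17.
  i=3: a_3=4, p_3 = 4*21 + 5 = 89, q_3 = 4*17 + 4 = 72.

1/1, 5/4, 21/17, 89/72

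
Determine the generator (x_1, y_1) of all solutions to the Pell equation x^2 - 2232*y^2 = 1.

(x, y) = (7937, 168)

First expand sqrt(2232) as a continued fraction. With x_i = (sqrt(2232) + m_i)/d_i and (m_0, d_0) = (0, 1): a_0 = floor(sqrt(2232)) = 47, since 47^2 = 2209 <= 2232 < 2304 = 48^2.
Iterate m_{i+1} = d_i*a_i - m_i, d_{i+1} = (2232 - m_{i+1}^2)/d_i, a_{i+1} = floor((a_0 + m_{i+1})/d_{i+1}):
  m_1 = 1*47 - 0 = 47, d_1 = (2232 - 47^2)/1 = 23/1 = 23, a_1 = floor((47 + 47)/23) = 4.
  m_2 = 23*4 - 47 = 45, d_2 = (2232 - 45^2)/23 = 207/23 = 9, a_2 = floor((47 + 45)/9) = 10.
  m_3 = 9*10 - 45 = 45, d_3 = (2232 - 45^2)/9 = 207/9 = 23, a_3 = floor((47 + 45)/23) = 4.
  m_4 = 23*4 - 45 = 47, d_4 = (2232 - 47^2)/23 = 23/23 = 1, a_4 = floor((47 + 47)/1) = 94.
  m_5 = 1*94 - 47 = 47, d_5 = (2232 - 47^2)/1 = 23/1 = 23: (m_5, d_5) = (m_1, d_1) = (47, 23), so from here the quotients repeat a_1, ..., a_4; the period length is 4.
So sqrt(2232) = [47; (4, 10, 4, 94)] with period length k = 4.
k is even, so the fundamental solution of x^2 - 2232y^2 = 1 is (p_{k-1}, q_{k-1}) = (p_3, q_3); compute convergents through index 3.
Convergents (p_i = a_i*p_{i-1} + p_{i-2}, q_i = a_i*q_{i-1} + q_{i-2} with p_{-2}=0, p_{-1}=1, q_{-2}=1, q_{-1}=0):
  i=0: a_0=47, p_0 = 47*1 + 0 = 47, q_0 = 47*0 + 1 = 1.
  i=1: a_1=4, p_1 = 4*47 + 1 = 189, q_1 = 4*1 + 0 = 4.
  i=2: a_2=10, p_2 = 10*189 + 47 = 1937, q_2 = 10*4 + 1 = 41.
  i=3: a_3=4, p_3 = 4*1937 + 189 = 7937, q_3 = 4*41 + 4 = 168.
Check: 7937^2 - 2232*168^2 = 62995969 - 62995968 = 1, so (x, y) = (7937, 168) solves the equation, and by the theorem it is the least positive solution.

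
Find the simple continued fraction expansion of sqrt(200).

Write x_i = (sqrt(200) + m_i)/d_i with (m_0, d_0) = (0, 1). a_0 = floor(sqrt(200)) = 14, since 14^2 = 196 <= 200 < 225 = 15^2.
Iterate m_{i+1} = d_i*a_i - m_i, d_{i+1} = (200 - m_{i+1}^2)/d_i, a_{i+1} = floor((a_0 + m_{i+1})/d_{i+1}):
  m_1 = 1*14 - 0 = 14, d_1 = (200 - 14^2)/1 = 4/1 = 4, a_1 = floor((14 + 14)/4) = 7.
  m_2 = 4*7 - 14 = 14, d_2 = (200 - 14^2)/4 = 4/4 = 1, a_2 = floor((14 + 14)/1) = 28.
  m_3 = 1*28 - 14 = 14, d_3 = (200 - 14^2)/1 = 4/1 = 4: (m_3, d_3) = (m_1, d_1) = (14, 4), so from here the quotients repeat a_1, a_2; the period length is 2.
Hence the expansion of sqrt(200) is a_0 = 14 followed by the repeating block 7, 28 (period 2).

[14; (7, 28)]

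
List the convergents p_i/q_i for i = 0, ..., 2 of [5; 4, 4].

5/1, 21/4, 89/17

Using the convergent recurrence p_i = a_i*p_{i-1} + p_{i-2}, q_i = a_i*q_{i-1} + q_{i-2} with p_{-2}=0, p_{-1}=1, q_{-2}=1, q_{-1}=0:
  i=0: a_0=5, p_0 = 5*1 + 0 = 5, q_0 = 5*0 + 1 = 1.
  i=1: a_1=4, p_1 = 4*5 + 1 = 21, q_1 = 4*1 + 0 = 4.
  i=2: a_2=4, p_2 = 4*21 + 5 = 89, q_2 = 4*4 + 1 = 17.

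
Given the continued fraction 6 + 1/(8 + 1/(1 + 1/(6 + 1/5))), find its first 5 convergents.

6/1, 49/8, 55/9, 379/62, 1950/319

Using the convergent recurrence p_i = a_i*p_{i-1} + p_{i-2}, q_i = a_i*q_{i-1} + q_{i-2} with p_{-2}=0, p_{-1}=1, q_{-2}=1, q_{-1}=0:
  i=0: a_0=6, p_0 = 6*1 + 0 = 6, q_0 = 6*0 + 1 = 1.
  i=1: a_1=8, p_1 = 8*6 + 1 = 49, q_1 = 8*1 + 0 = 8.
  i=2: a_2=1, p_2 = 1*49 + 6 = 55, q_2 = 1*8 + 1 = 9.
  i=3: a_3=6, p_3 = 6*55 + 49 = 379, q_3 = 6*9 + 8 = 62.
  i=4: a_4=5, p_4 = 5*379 + 55 = 1950, q_4 = 5*62 + 9 = 319.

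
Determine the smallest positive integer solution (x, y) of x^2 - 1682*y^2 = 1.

First expand sqrt(1682) as a continued fraction. With x_i = (sqrt(1682) + m_i)/d_i and (m_0, d_0) = (0, 1): a_0 = floor(sqrt(1682)) = 41, since 41^2 = 1681 <= 1682 < 1764 = 42^2.
Iterate m_{i+1} = d_i*a_i - m_i, d_{i+1} = (1682 - m_{i+1}^2)/d_i, a_{i+1} = floor((a_0 + m_{i+1})/d_{i+1}):
  m_1 = 1*41 - 0 = 41, d_1 = (1682 - 41^2)/1 = 1/1 = 1, a_1 = floor((41 + 41)/1) = 82.
  m_2 = 1*82 - 41 = 41, d_2 = (1682 - 41^2)/1 = 1/1 = 1: (m_2, d_2) = (m_1, d_1) = (41, 1), so from here the quotient a_1 repeats; the period length is 1.
So sqrt(1682) = [41; (82)] with period length k = 1.
k is odd, so (p_{k-1}, q_{k-1}) only solves x^2 - 1682y^2 = -1 and the fundamental solution of x^2 - 1682y^2 = 1 is (p_{2k-1}, q_{2k-1}) = (p_1, q_1); compute convergents through index 1, running through the period twice.
Convergents (p_i = a_i*p_{i-1} + p_{i-2}, q_i = a_i*q_{i-1} + q_{i-2} with p_{-2}=0, p_{-1}=1, q_{-2}=1, q_{-1}=0):
  i=0: a_0=41, p_0 = 41*1 + 0 = 41, q_0 = 41*0 + 1 = 1.
  i=1: a_1=82, p_1 = 82*41 + 1 = 3363, q_1 = 82*1 + 0 = 82.
Indeed p_0^2 - 1682*q_0^2 = 1681 - 1682 = -1, not +1.
Check: 3363^2 - 1682*82^2 = 11309769 - 11309768 = 1, so (x, y) = (3363, 82) solves the equation, and by the theorem it is the least positive solution.

(x, y) = (3363, 82)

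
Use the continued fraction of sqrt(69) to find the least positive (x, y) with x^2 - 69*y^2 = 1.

First expand sqrt(69) as a continued fraction. With x_i = (sqrt(69) + m_i)/d_i and (m_0, d_0) = (0, 1): a_0 = floor(sqrt(69)) = 8, since 8^2 = 64 <= 69 < 81 = 9^2.
Iterate m_{i+1} = d_i*a_i - m_i, d_{i+1} = (69 - m_{i+1}^2)/d_i, a_{i+1} = floor((a_0 + m_{i+1})/d_{i+1}):
  m_1 = 1*8 - 0 = 8, d_1 = (69 - 8^2)/1 = 5/1 = 5, a_1 = floor((8 + 8)/5) = 3.
  m_2 = 5*3 - 8 = 7, d_2 = (69 - 7^2)/5 = 20/5 = 4, a_2 = floor((8 + 7)/4) = 3.
  m_3 = 4*3 - 7 = 5, d_3 = (69 - 5^2)/4 = 44/4 = 11, a_3 = floor((8 + 5)/11) = 1.
  m_4 = 11*1 - 5 = 6, d_4 = (69 - 6^2)/11 = 33/11 = 3, a_4 = floor((8 + 6)/3) = 4.
  m_5 = 3*4 - 6 = 6, d_5 = (69 - 6^2)/3 = 33/3 = 11, a_5 = floor((8 + 6)/11) = 1.
  m_6 = 11*1 - 6 = 5, d_6 = (69 - 5^2)/11 = 44/11 = 4, a_6 = floor((8 + 5)/4) = 3.
  m_7 = 4*3 - 5 = 7, d_7 = (69 - 7^2)/4 = 20/4 = 5, a_7 = floor((8 + 7)/5) = 3.
  m_8 = 5*3 - 7 = 8, d_8 = (69 - 8^2)/5 = 5/5 = 1, a_8 = floor((8 + 8)/1) = 16.
  m_9 = 1*16 - 8 = 8, d_9 = (69 - 8^2)/1 = 5/1 = 5: (m_9, d_9) = (m_1, d_1) = (8, 5), so from here the quotients repeat a_1, ..., a_8; the period length is 8.
So sqrt(69) = [8; (3, 3, 1, 4, 1, 3, 3, 16)] with period length k = 8.
k is even, so the fundamental solution of x^2 - 69y^2 = 1 is (p_{k-1}, q_{k-1}) = (p_7, q_7); compute convergents through index 7.
Convergents (p_i = a_i*p_{i-1} + p_{i-2}, q_i = a_i*q_{i-1} + q_{i-2} with p_{-2}=0, p_{-1}=1, q_{-2}=1, q_{-1}=0):
  i=0: a_0=8, p_0 = 8*1 + 0 = 8, q_0 = 8*0 + 1 = 1.
  i=1: a_1=3, p_1 = 3*8 + 1 = 25, q_1 = 3*1 + 0 = 3.
  i=2: a_2=3, p_2 = 3*25 + 8 = 83, q_2 = 3*3 + 1 = 10.
  i=3: a_3=1, p_3 = 1*83 + 25 = 108, q_3 = 1*10 + 3 = 13.
  i=4: a_4=4, p_4 = 4*108 + 83 = 515, q_4 = 4*13 + 10 = 62.
  i=5: a_5=1, p_5 = 1*515 + 108 = 623, q_5 = 1*62 + 13 = 75.
  i=6: a_6=3, p_6 = 3*623 + 515 = 2384, q_6 = 3*75 + 62 = 287.
  i=7: a_7=3, p_7 = 3*2384 + 623 = 7775, q_7 = 3*287 + 75 = 936.
Check: 7775^2 - 69*936^2 = 60450625 - 60450624 = 1, so (x, y) = (7775, 936) solves the equation, and by the theorem it is the least positive solution.

(x, y) = (7775, 936)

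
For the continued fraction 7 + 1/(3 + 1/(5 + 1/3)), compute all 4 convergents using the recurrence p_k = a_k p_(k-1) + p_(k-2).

Using the convergent recurrence p_i = a_i*p_{i-1} + p_{i-2}, q_i = a_i*q_{i-1} + q_{i-2} with p_{-2}=0, p_{-1}=1, q_{-2}=1, q_{-1}=0:
  i=0: a_0=7, p_0 = 7*1 + 0 = 7, q_0 = 7*0 + 1 = 1.
  i=1: a_1=3, p_1 = 3*7 + 1 = 22, q_1 = 3*1 + 0 = 3.
  i=2: a_2=5, p_2 = 5*22 + 7 = 117, q_2 = 5*3 + 1 = 16.
  i=3: a_3=3, p_3 = 3*117 + 22 = 373, q_3 = 3*16 + 3 = 51.

7/1, 22/3, 117/16, 373/51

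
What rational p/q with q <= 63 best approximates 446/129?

Expand x = 446/129 as a continued fraction with the Euclidean algorithm:
  446 = 3*129 + 59, so a_0 = 3.
  129 = 2*59 + 11, so a_1 = 2.
  59 = 5*11 + 4, so a_2 = 5.
  11 = 2*4 + 3, so a_3 = 2.
  4 = 1*3 + 1, so a_4 = 1.
  3 = 3*1 + 0, so a_5 = 3.
so x = [3; 2, 5, 2, 1, 3].
Convergents (p_i = a_i*p_{i-1} + p_{i-2}, q_i = a_i*q_{i-1} + q_{i-2} with p_{-2}=0, p_{-1}=1, q_{-2}=1, q_{-1}=0), until the denominator exceeds 63:
  i=0: a_0=3, p_0 = 3*1 + 0 = 3, q_0 = 3*0 + 1 = 1.
  i=1: a_1=2, p_1 = 2*3 + 1 = 7, q_1 = 2*1 + 0 = 2.
  i=2: a_2=5, p_2 = 5*7 + 3 = 38, q_2 = 5*2 + 1 = 11.
  i=3: a_3=2, p_3 = 2*38 + 7 = 83, q_3 = 2*11 + 2 = 24.
  i=4: a_4=1, p_4 = 1*83 + 38 = 121, q_4 = 1*24 + 11 = 35.
  i=5: a_5=3, p_5 = 3*121 + 83 = 446, q_5 = 3*35 + 24 = 129.
q_5 = 129 > 63, so the last convergent with denominator <= 63 is p_4/q_4 = 121/35.
The closest fraction with denominator <= 63 is either p_4/q_4 or the intermediate fraction (k*p_4 + p_3)/(k*q_4 + q_3) with the largest k >= 1 whose denominator stays <= 63; these approach x as k grows, and every other convergent or intermediate fraction in range is farther away.
Largest k: floor((63 - q_3)/q_4) = floor((63 - 24)/35) = 1.
That gives (1*121 + 83)/(1*35 + 24) = 204/59.
Compare the errors: |x - 121/35| = |446*35 - 121*129|/(129*35) = 1/4515, and |x - 204/59| = |446*59 - 204*129|/(129*59) = 2/7611.
Cross-multiplying, 1*7611 = 7611 < 9030 = 2*4515, so 1/4515 is smaller: the convergent 121/35 is closer to x than 204/59.

121/35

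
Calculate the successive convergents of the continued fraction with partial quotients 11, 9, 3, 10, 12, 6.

11/1, 100/9, 311/28, 3210/289, 38831/3496, 236196/21265

Using the convergent recurrence p_i = a_i*p_{i-1} + p_{i-2}, q_i = a_i*q_{i-1} + q_{i-2} with p_{-2}=0, p_{-1}=1, q_{-2}=1, q_{-1}=0:
  i=0: a_0=11, p_0 = 11*1 + 0 = 11, q_0 = 11*0 + 1 = 1.
  i=1: a_1=9, p_1 = 9*11 + 1 = 100, q_1 = 9*1 + 0 = 9.
  i=2: a_2=3, p_2 = 3*100 + 11 = 311, q_2 = 3*9 + 1 = 28.
  i=3: a_3=10, p_3 = 10*311 + 100 = 3210, q_3 = 10*28 + 9 = 289.
  i=4: a_4=12, p_4 = 12*3210 + 311 = 38831, q_4 = 12*289 + 28 = 3496.
  i=5: a_5=6, p_5 = 6*38831 + 3210 = 236196, q_5 = 6*3496 + 289 = 21265.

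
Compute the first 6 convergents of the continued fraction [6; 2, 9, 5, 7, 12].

6/1, 13/2, 123/19, 628/97, 4519/698, 54856/8473

Using the convergent recurrence p_i = a_i*p_{i-1} + p_{i-2}, q_i = a_i*q_{i-1} + q_{i-2} with p_{-2}=0, p_{-1}=1, q_{-2}=1, q_{-1}=0:
  i=0: a_0=6, p_0 = 6*1 + 0 = 6, q_0 = 6*0 + 1 = 1.
  i=1: a_1=2, p_1 = 2*6 + 1 = 13, q_1 = 2*1 + 0 = 2.
  i=2: a_2=9, p_2 = 9*13 + 6 = 123, q_2 = 9*2 + 1 = 19.
  i=3: a_3=5, p_3 = 5*123 + 13 = 628, q_3 = 5*19 + 2 = 97.
  i=4: a_4=7, p_4 = 7*628 + 123 = 4519, q_4 = 7*97 + 19 = 698.
  i=5: a_5=12, p_5 = 12*4519 + 628 = 54856, q_5 = 12*698 + 97 = 8473.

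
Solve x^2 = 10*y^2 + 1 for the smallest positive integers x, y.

First expand sqrt(10) as a continued fraction. With x_i = (sqrt(10) + m_i)/d_i and (m_0, d_0) = (0, 1): a_0 = floor(sqrt(10)) = 3, since 3^2 = 9 <= 10 < 16 = 4^2.
Iterate m_{i+1} = d_i*a_i - m_i, d_{i+1} = (10 - m_{i+1}^2)/d_i, a_{i+1} = floor((a_0 + m_{i+1})/d_{i+1}):
  m_1 = 1*3 - 0 = 3, d_1 = (10 - 3^2)/1 = 1/1 = 1, a_1 = floor((3 + 3)/1) = 6.
  m_2 = 1*6 - 3 = 3, d_2 = (10 - 3^2)/1 = 1/1 = 1: (m_2, d_2) = (m_1, d_1) = (3, 1), so from here the quotient a_1 repeats; the period length is 1.
So sqrt(10) = [3; (6)] with period length k = 1.
k is odd, so (p_{k-1}, q_{k-1}) only solves x^2 - 10y^2 = -1 and the fundamental solution of x^2 - 10y^2 = 1 is (p_{2k-1}, q_{2k-1}) = (p_1, q_1); compute convergents through index 1, running through the period twice.
Convergents (p_i = a_i*p_{i-1} + p_{i-2}, q_i = a_i*q_{i-1} + q_{i-2} with p_{-2}=0, p_{-1}=1, q_{-2}=1, q_{-1}=0):
  i=0: a_0=3, p_0 = 3*1 + 0 = 3, q_0 = 3*0 + 1 = 1.
  i=1: a_1=6, p_1 = 6*3 + 1 = 19, q_1 = 6*1 + 0 = 6.
Indeed p_0^2 - 10*q_0^2 = 9 - 10 = -1, not +1.
Check: 19^2 - 10*6^2 = 361 - 360 = 1, so (x, y) = (19, 6) solves the equation, and by the theorem it is the least positive solution.

(x, y) = (19, 6)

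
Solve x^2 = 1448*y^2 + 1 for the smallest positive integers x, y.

First expand sqrt(1448) as a continued fraction. With x_i = (sqrt(1448) + m_i)/d_i and (m_0, d_0) = (0, 1): a_0 = floor(sqrt(1448)) = 38, since 38^2 = 1444 <= 1448 < 1521 = 39^2.
Iterate m_{i+1} = d_i*a_i - m_i, d_{i+1} = (1448 - m_{i+1}^2)/d_i, a_{i+1} = floor((a_0 + m_{i+1})/d_{i+1}):
  m_1 = 1*38 - 0 = 38, d_1 = (1448 - 38^2)/1 = 4/1 = 4, a_1 = floor((38 + 38)/4) = 19.
  m_2 = 4*19 - 38 = 38, d_2 = (1448 - 38^2)/4 = 4/4 = 1, a_2 = floor((38 + 38)/1) = 76.
  m_3 = 1*76 - 38 = 38, d_3 = (1448 - 38^2)/1 = 4/1 = 4: (m_3, d_3) = (m_1, d_1) = (38, 4), so from here the quotients repeat a_1, a_2; the period length is 2.
So sqrt(1448) = [38; (19, 76)] with period length k = 2.
k is even, so the fundamental solution of x^2 - 1448y^2 = 1 is (p_{k-1}, q_{k-1}) = (p_1, q_1); compute convergents through index 1.
Convergents (p_i = a_i*p_{i-1} + p_{i-2}, q_i = a_i*q_{i-1} + q_{i-2} with p_{-2}=0, p_{-1}=1, q_{-2}=1, q_{-1}=0):
  i=0: a_0=38, p_0 = 38*1 + 0 = 38, q_0 = 38*0 + 1 = 1.
  i=1: a_1=19, p_1 = 19*38 + 1 = 723, q_1 = 19*1 + 0 = 19.
Check: 723^2 - 1448*19^2 = 522729 - 522728 = 1, so (x, y) = (723, 19) solves the equation, and by the theorem it is the least positive solution.

(x, y) = (723, 19)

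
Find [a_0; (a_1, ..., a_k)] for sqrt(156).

Write x_i = (sqrt(156) + m_i)/d_i with (m_0, d_0) = (0, 1). a_0 = floor(sqrt(156)) = 12, since 12^2 = 144 <= 156 < 169 = 13^2.
Iterate m_{i+1} = d_i*a_i - m_i, d_{i+1} = (156 - m_{i+1}^2)/d_i, a_{i+1} = floor((a_0 + m_{i+1})/d_{i+1}):
  m_1 = 1*12 - 0 = 12, d_1 = (156 - 12^2)/1 = 12/1 = 12, a_1 = floor((12 + 12)/12) = 2.
  m_2 = 12*2 - 12 = 12, d_2 = (156 - 12^2)/12 = 12/12 = 1, a_2 = floor((12 + 12)/1) = 24.
  m_3 = 1*24 - 12 = 12, d_3 = (156 - 12^2)/1 = 12/1 = 12: (m_3, d_3) = (m_1, d_1) = (12, 12), so from here the quotients repeat a_1, a_2; the period length is 2.
Hence the expansion of sqrt(156) is a_0 = 12 followed by the repeating block 2, 24 (period 2).

[12; (2, 24)]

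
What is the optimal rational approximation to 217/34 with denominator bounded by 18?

Expand x = 217/34 as a continued fraction with the Euclidean algorithm:
  217 = 6*34 + 13, so a_0 = 6.
  34 = 2*13 + 8, so a_1 = 2.
  13 = 1*8 + 5, so a_2 = 1.
  8 = 1*5 + 3, so a_3 = 1.
  5 = 1*3 + 2, so a_4 = 1.
  3 = 1*2 + 1, so a_5 = 1.
  2 = 2*1 + 0, so a_6 = 2.
so x = [6; 2, 1, 1, 1, 1, 2].
Convergents (p_i = a_i*p_{i-1} + p_{i-2}, q_i = a_i*q_{i-1} + q_{i-2} with p_{-2}=0, p_{-1}=1, q_{-2}=1, q_{-1}=0), until the denominator exceeds 18:
  i=0: a_0=6, p_0 = 6*1 + 0 = 6, q_0 = 6*0 + 1 = 1.
  i=1: a_1=2, p_1 = 2*6 + 1 = 13, q_1 = 2*1 + 0 = 2.
  i=2: a_2=1, p_2 = 1*13 + 6 = 19, q_2 = 1*2 + 1 = 3.
  i=3: a_3=1, p_3 = 1*19 + 13 = 32, q_3 = 1*3 + 2 = 5.
  i=4: a_4=1, p_4 = 1*32 + 19 = 51, q_4 = 1*5 + 3 = 8.
  i=5: a_5=1, p_5 = 1*51 + 32 = 83, q_5 = 1*8 + 5 = 13.
  i=6: a_6=2, p_6 = 2*83 + 51 = 217, q_6 = 2*13 + 8 = 34.
q_6 = 34 > 18, so the last convergent with denominator <= 18 is p_5/q_5 = 83/13.
The closest fraction with denominator <= 18 is either p_5/q_5 or the intermediate fraction (k*p_5 + p_4)/(k*q_5 + q_4) with the largest k >= 1 whose denominator stays <= 18; these approach x as k grows, and every other convergent or intermediate fraction in range is farther away.
Largest k: floor((18 - q_4)/q_5) = floor((18 - 8)/13) = 0.
Since k = 0, no intermediate fraction beyond p_5/q_5 has denominator <= 18, so the convergent 83/13 is the closest (its error is |217*13 - 83*34|/(34*13) = 1/442).

83/13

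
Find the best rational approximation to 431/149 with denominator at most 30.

Expand x = 431/149 as a continued fraction with the Euclidean algorithm:
  431 = 2*149 + 133, so a_0 = 2.
  149 = 1*133 + 16, so a_1 = 1.
  133 = 8*16 + 5, so a_2 = 8.
  16 = 3*5 + 1, so a_3 = 3.
  5 = 5*1 + 0, so a_4 = 5.
so x = [2; 1, 8, 3, 5].
Convergents (p_i = a_i*p_{i-1} + p_{i-2}, q_i = a_i*q_{i-1} + q_{i-2} with p_{-2}=0, p_{-1}=1, q_{-2}=1, q_{-1}=0), until the denominator exceeds 30:
  i=0: a_0=2, p_0 = 2*1 + 0 = 2, q_0 = 2*0 + 1 = 1.
  i=1: a_1=1, p_1 = 1*2 + 1 = 3, q_1 = 1*1 + 0 = 1.
  i=2: a_2=8, p_2 = 8*3 + 2 = 26, q_2 = 8*1 + 1 = 9.
  i=3: a_3=3, p_3 = 3*26 + 3 = 81, q_3 = 3*9 + 1 = 28.
  i=4: a_4=5, p_4 = 5*81 + 26 = 431, q_4 = 5*28 + 9 = 149.
q_4 = 149 > 30, so the last convergent with denominator <= 30 is p_3/q_3 = 81/28.
The closest fraction with denominator <= 30 is either p_3/q_3 or the intermediate fraction (k*p_3 + p_2)/(k*q_3 + q_2) with the largest k >= 1 whose denominator stays <= 30; these approach x as k grows, and every other convergent or intermediate fraction in range is farther away.
Largest k: floor((30 - q_2)/q_3) = floor((30 - 9)/28) = 0.
Since k = 0, no intermediate fraction beyond p_3/q_3 has denominator <= 30, so the convergent 81/28 is the closest (its error is |431*28 - 81*149|/(149*28) = 1/4172).

81/28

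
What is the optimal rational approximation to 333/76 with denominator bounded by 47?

92/21

Expand x = 333/76 as a continued fraction with the Euclidean algorithm:
  333 = 4*76 + 29, so a_0 = 4.
  76 = 2*29 + 18, so a_1 = 2.
  29 = 1*18 + 11, so a_2 = 1.
  18 = 1*11 + 7, so a_3 = 1.
  11 = 1*7 + 4, so a_4 = 1.
  7 = 1*4 + 3, so a_5 = 1.
  4 = 1*3 + 1, so a_6 = 1.
  3 = 3*1 + 0, so a_7 = 3.
so x = [4; 2, 1, 1, 1, 1, 1, 3].
Convergents (p_i = a_i*p_{i-1} + p_{i-2}, q_i = a_i*q_{i-1} + q_{i-2} with p_{-2}=0, p_{-1}=1, q_{-2}=1, q_{-1}=0), until the denominator exceeds 47:
  i=0: a_0=4, p_0 = 4*1 + 0 = 4, q_0 = 4*0 + 1 = 1.
  i=1: a_1=2, p_1 = 2*4 + 1 = 9, q_1 = 2*1 + 0 = 2.
  i=2: a_2=1, p_2 = 1*9 + 4 = 13, q_2 = 1*2 + 1 = 3.
  i=3: a_3=1, p_3 = 1*13 + 9 = 22, q_3 = 1*3 + 2 = 5.
  i=4: a_4=1, p_4 = 1*22 + 13 = 35, q_4 = 1*5 + 3 = 8.
  i=5: a_5=1, p_5 = 1*35 + 22 = 57, q_5 = 1*8 + 5 = 13.
  i=6: a_6=1, p_6 = 1*57 + 35 = 92, q_6 = 1*13 + 8 = 21.
  i=7: a_7=3, p_7 = 3*92 + 57 = 333, q_7 = 3*21 + 13 = 76.
q_7 = 76 > 47, so the last convergent with denominator <= 47 is p_6/q_6 = 92/21.
The closest fraction with denominator <= 47 is either p_6/q_6 or the intermediate fraction (k*p_6 + p_5)/(k*q_6 + q_5) with the largest k >= 1 whose denominator stays <= 47; these approach x as k grows, and every other convergent or intermediate fraction in range is farther away.
Largest k: floor((47 - q_5)/q_6) = floor((47 - 13)/21) = 1.
That gives (1*92 + 57)/(1*21 + 13) = 149/34.
Compare the errors: |x - 92/21| = |333*21 - 92*76|/(76*21) = 1/1596, and |x - 149/34| = |333*34 - 149*76|/(76*34) = 2/2584.
Cross-multiplying, 1*2584 = 2584 < 3192 = 2*1596, so 1/1596 is smaller: the convergent 92/21 is closer to x than 149/34.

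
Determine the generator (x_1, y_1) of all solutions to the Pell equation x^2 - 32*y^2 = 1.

First expand sqrt(32) as a continued fraction. With x_i = (sqrt(32) + m_i)/d_i and (m_0, d_0) = (0, 1): a_0 = floor(sqrt(32)) = 5, since 5^2 = 25 <= 32 < 36 = 6^2.
Iterate m_{i+1} = d_i*a_i - m_i, d_{i+1} = (32 - m_{i+1}^2)/d_i, a_{i+1} = floor((a_0 + m_{i+1})/d_{i+1}):
  m_1 = 1*5 - 0 = 5, d_1 = (32 - 5^2)/1 = 7/1 = 7, a_1 = floor((5 + 5)/7) = 1.
  m_2 = 7*1 - 5 = 2, d_2 = (32 - 2^2)/7 = 28/7 = 4, a_2 = floor((5 + 2)/4) = 1.
  m_3 = 4*1 - 2 = 2, d_3 = (32 - 2^2)/4 = 28/4 = 7, a_3 = floor((5 + 2)/7) = 1.
  m_4 = 7*1 - 2 = 5, d_4 = (32 - 5^2)/7 = 7/7 = 1, a_4 = floor((5 + 5)/1) = 10.
  m_5 = 1*10 - 5 = 5, d_5 = (32 - 5^2)/1 = 7/1 = 7: (m_5, d_5) = (m_1, d_1) = (5, 7), so from here the quotients repeat a_1, ..., a_4; the period length is 4.
So sqrt(32) = [5; (1, 1, 1, 10)] with period length k = 4.
k is even, so the fundamental solution of x^2 - 32y^2 = 1 is (p_{k-1}, q_{k-1}) = (p_3, q_3); compute convergents through index 3.
Convergents (p_i = a_i*p_{i-1} + p_{i-2}, q_i = a_i*q_{i-1} + q_{i-2} with p_{-2}=0, p_{-1}=1, q_{-2}=1, q_{-1}=0):
  i=0: a_0=5, p_0 = 5*1 + 0 = 5, q_0 = 5*0 + 1 = 1.
  i=1: a_1=1, p_1 = 1*5 + 1 = 6, q_1 = 1*1 + 0 = 1.
  i=2: a_2=1, p_2 = 1*6 + 5 = 11, q_2 = 1*1 + 1 = 2.
  i=3: a_3=1, p_3 = 1*11 + 6 = 17, q_3 = 1*2 + 1 = 3.
Check: 17^2 - 32*3^2 = 289 - 288 = 1, so (x, y) = (17, 3) solves the equation, and by the theorem it is the least positive solution.

(x, y) = (17, 3)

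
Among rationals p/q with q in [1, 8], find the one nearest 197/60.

Expand x = 197/60 as a continued fraction with the Euclidean algorithm:
  197 = 3*60 + 17, so a_0 = 3.
  60 = 3*17 + 9, so a_1 = 3.
  17 = 1*9 + 8, so a_2 = 1.
  9 = 1*8 + 1, so a_3 = 1.
  8 = 8*1 + 0, so a_4 = 8.
so x = [3; 3, 1, 1, 8].
Convergents (p_i = a_i*p_{i-1} + p_{i-2}, q_i = a_i*q_{i-1} + q_{i-2} with p_{-2}=0, p_{-1}=1, q_{-2}=1, q_{-1}=0), until the denominator exceeds 8:
  i=0: a_0=3, p_0 = 3*1 + 0 = 3, q_0 = 3*0 + 1 = 1.
  i=1: a_1=3, p_1 = 3*3 + 1 = 10, q_1 = 3*1 + 0 = 3.
  i=2: a_2=1, p_2 = 1*10 + 3 = 13, q_2 = 1*3 + 1 = 4.
  i=3: a_3=1, p_3 = 1*13 + 10 = 23, q_3 = 1*4 + 3 = 7.
  i=4: a_4=8, p_4 = 8*23 + 13 = 197, q_4 = 8*7 + 4 = 60.
q_4 = 60 > 8, so the last convergent with denominator <= 8 is p_3/q_3 = 23/7.
The closest fraction with denominator <= 8 is either p_3/q_3 or the intermediate fraction (k*p_3 + p_2)/(k*q_3 + q_2) with the largest k >= 1 whose denominator stays <= 8; these approach x as k grows, and every other convergent or intermediate fraction in range is farther away.
Largest k: floor((8 - q_2)/q_3) = floor((8 - 4)/7) = 0.
Since k = 0, no intermediate fraction beyond p_3/q_3 has denominator <= 8, so the convergent 23/7 is the closest (its error is |197*7 - 23*60|/(60*7) = 1/420).

23/7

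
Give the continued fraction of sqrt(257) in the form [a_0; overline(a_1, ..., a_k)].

[16; overline(32)]

Write x_i = (sqrt(257) + m_i)/d_i with (m_0, d_0) = (0, 1). a_0 = floor(sqrt(257)) = 16, since 16^2 = 256 <= 257 < 289 = 17^2.
Iterate m_{i+1} = d_i*a_i - m_i, d_{i+1} = (257 - m_{i+1}^2)/d_i, a_{i+1} = floor((a_0 + m_{i+1})/d_{i+1}):
  m_1 = 1*16 - 0 = 16, d_1 = (257 - 16^2)/1 = 1/1 = 1, a_1 = floor((16 + 16)/1) = 32.
  m_2 = 1*32 - 16 = 16, d_2 = (257 - 16^2)/1 = 1/1 = 1: (m_2, d_2) = (m_1, d_1) = (16, 1), so from here the quotient a_1 repeats; the period length is 1.
Hence the expansion of sqrt(257) is a_0 = 16 followed by the repeating block 32 (period 1).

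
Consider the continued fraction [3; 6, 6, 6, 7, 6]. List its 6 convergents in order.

3/1, 19/6, 117/37, 721/228, 5164/1633, 31705/10026

Using the convergent recurrence p_i = a_i*p_{i-1} + p_{i-2}, q_i = a_i*q_{i-1} + q_{i-2} with p_{-2}=0, p_{-1}=1, q_{-2}=1, q_{-1}=0:
  i=0: a_0=3, p_0 = 3*1 + 0 = 3, q_0 = 3*0 + 1 = 1.
  i=1: a_1=6, p_1 = 6*3 + 1 = 19, q_1 = 6*1 + 0 = 6.
  i=2: a_2=6, p_2 = 6*19 + 3 = 117, q_2 = 6*6 + 1 = 37.
  i=3: a_3=6, p_3 = 6*117 + 19 = 721, q_3 = 6*37 + 6 = 228.
  i=4: a_4=7, p_4 = 7*721 + 117 = 5164, q_4 = 7*228 + 37 = 1633.
  i=5: a_5=6, p_5 = 6*5164 + 721 = 31705, q_5 = 6*1633 + 228 = 10026.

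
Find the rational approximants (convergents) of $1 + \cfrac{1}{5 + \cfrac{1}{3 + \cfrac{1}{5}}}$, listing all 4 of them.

Using the convergent recurrence p_i = a_i*p_{i-1} + p_{i-2}, q_i = a_i*q_{i-1} + q_{i-2} with p_{-2}=0, p_{-1}=1, q_{-2}=1, q_{-1}=0:
  i=0: a_0=1, p_0 = 1*1 + 0 = 1, q_0 = 1*0 + 1 = 1.
  i=1: a_1=5, p_1 = 5*1 + 1 = 6, q_1 = 5*1 + 0 = 5.
  i=2: a_2=3, p_2 = 3*6 + 1 = 19, q_2 = 3*5 + 1 = 16.
  i=3: a_3=5, p_3 = 5*19 + 6 = 101, q_3 = 5*16 + 5 = 85.

1/1, 6/5, 19/16, 101/85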